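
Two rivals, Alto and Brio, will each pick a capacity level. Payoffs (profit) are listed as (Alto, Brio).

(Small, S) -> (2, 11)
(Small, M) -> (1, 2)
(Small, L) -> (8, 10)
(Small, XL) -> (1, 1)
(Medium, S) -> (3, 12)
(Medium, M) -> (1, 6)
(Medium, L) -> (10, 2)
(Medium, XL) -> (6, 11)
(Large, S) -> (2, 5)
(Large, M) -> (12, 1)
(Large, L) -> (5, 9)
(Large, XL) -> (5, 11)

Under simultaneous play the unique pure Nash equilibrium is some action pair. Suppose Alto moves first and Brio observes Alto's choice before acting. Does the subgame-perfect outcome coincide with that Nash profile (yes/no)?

no

Work backward from Brio's decision.
- Small: Brio compares 11, 2, 10, 1 and picks S; Alto would get 2.
- Medium: Brio compares 12, 6, 2, 11 and picks S; Alto would get 3.
- Large: Brio compares 5, 1, 9, 11 and picks XL; Alto would get 5.
Among 2, 3, 5, the best is 5 at Large. Subgame-perfect outcome: (Large, XL) with payoffs (5, 11).
Now find the simultaneous Nash equilibrium.
Alto's best replies: S→Medium; M→Large; L→Medium; XL→Medium.
Brio's best replies: Small→S; Medium→S; Large→XL.
The unique mutual best reply is (Medium, S), giving (3, 12).
Sequential outcome (Large, XL) differs from the Nash profile (Medium, S).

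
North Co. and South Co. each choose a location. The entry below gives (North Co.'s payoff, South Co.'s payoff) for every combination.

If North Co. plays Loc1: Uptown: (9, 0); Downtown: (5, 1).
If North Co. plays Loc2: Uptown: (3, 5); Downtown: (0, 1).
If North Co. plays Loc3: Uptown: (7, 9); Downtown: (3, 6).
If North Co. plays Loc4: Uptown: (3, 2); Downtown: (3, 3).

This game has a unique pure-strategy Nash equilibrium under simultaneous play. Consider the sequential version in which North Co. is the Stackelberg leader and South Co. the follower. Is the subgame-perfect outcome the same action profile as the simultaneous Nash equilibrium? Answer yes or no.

no

Solve by backward induction (North Co. leads).
- Loc1 → South Co. plays Downtown (best of 0, 1); North Co. gets 5.
- Loc2 → South Co. plays Uptown (best of 5, 1); North Co. gets 3.
- Loc3 → South Co. plays Uptown (best of 9, 6); North Co. gets 7.
- Loc4 → South Co. plays Downtown (best of 2, 3); North Co. gets 3.
North Co.'s induced payoffs are 5, 3, 7, 3, so North Co. commits to Loc3. Subgame-perfect outcome: (Loc3, Uptown) with payoffs (7, 9).
For the simultaneous game, intersect best replies.
North Co.'s best replies: Uptown→Loc1; Downtown→Loc1.
South Co.'s best replies: Loc1→Downtown; Loc2→Uptown; Loc3→Uptown; Loc4→Downtown.
Only (Loc1, Downtown) has each player best-responding; Nash payoffs (5, 1).
Sequential outcome (Loc3, Uptown) differs from the Nash profile (Loc1, Downtown).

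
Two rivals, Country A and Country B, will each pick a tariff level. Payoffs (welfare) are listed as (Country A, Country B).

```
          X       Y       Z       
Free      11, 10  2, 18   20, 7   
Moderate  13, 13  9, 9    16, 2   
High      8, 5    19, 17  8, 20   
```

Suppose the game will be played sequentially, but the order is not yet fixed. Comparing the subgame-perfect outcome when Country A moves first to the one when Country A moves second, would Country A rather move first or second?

If Country A leads: Country B's best replies are Free→Y, Moderate→X, High→Z; Country A's induced payoffs 2, 13, 8; outcome (Moderate, X), payoffs (13, 13).
If Country B leads: Country A's best replies are X→Moderate, Y→High, Z→Free; Country B's induced payoffs 13, 17, 7; outcome (High, Y), payoffs (19, 17).
Country A gets 13 moving first and 19 moving second, so Country A prefers to move second.

second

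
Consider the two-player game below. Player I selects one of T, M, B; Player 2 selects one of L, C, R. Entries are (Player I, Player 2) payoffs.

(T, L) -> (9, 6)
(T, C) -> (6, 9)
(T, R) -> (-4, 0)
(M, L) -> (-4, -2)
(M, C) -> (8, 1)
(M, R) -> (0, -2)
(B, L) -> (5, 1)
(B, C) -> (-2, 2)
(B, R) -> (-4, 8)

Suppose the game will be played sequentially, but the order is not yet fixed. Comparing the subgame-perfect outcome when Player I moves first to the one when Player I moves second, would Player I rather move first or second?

second

If Player I leads: Player 2's best replies are T→C, M→C, B→R; Player I's induced payoffs 6, 8, -4; outcome (M, C), payoffs (8, 1).
If Player 2 leads: Player I's best replies are L→T, C→M, R→M; Player 2's induced payoffs 6, 1, -2; outcome (T, L), payoffs (9, 6).
Player I gets 8 moving first and 9 moving second, so Player I prefers to move second.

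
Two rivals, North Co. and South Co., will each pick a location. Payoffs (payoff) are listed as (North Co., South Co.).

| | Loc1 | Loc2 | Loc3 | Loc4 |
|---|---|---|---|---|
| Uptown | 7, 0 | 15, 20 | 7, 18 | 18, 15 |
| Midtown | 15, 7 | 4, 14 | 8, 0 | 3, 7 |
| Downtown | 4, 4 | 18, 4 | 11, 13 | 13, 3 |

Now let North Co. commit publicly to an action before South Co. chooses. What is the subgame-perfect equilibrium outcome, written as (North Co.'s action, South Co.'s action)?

(Uptown, Loc2)

Backward induction with North Co. moving first.
- Uptown → South Co. plays Loc2 (best of 0, 20, 18, 15); North Co. gets 15.
- Midtown → South Co. plays Loc2 (best of 7, 14, 0, 7); North Co. gets 4.
- Downtown → South Co. plays Loc3 (best of 4, 4, 13, 3); North Co. gets 11.
North Co.'s induced payoffs are 15, 4, 11, so North Co. commits to Uptown. Subgame-perfect outcome: (Uptown, Loc2) with payoffs (15, 20).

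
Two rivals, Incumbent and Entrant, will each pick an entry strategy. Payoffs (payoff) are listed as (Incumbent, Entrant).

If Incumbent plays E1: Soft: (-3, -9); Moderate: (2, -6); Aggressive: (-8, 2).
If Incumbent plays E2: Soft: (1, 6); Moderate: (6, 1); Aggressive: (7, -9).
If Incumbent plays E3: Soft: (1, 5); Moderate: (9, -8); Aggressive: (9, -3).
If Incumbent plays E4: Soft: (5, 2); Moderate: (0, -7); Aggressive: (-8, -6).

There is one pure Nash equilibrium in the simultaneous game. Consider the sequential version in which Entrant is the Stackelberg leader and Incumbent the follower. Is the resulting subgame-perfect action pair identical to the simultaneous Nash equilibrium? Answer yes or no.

Work backward from Incumbent's decision.
- Soft: Incumbent compares -3, 1, 1, 5 and picks E4; Entrant would get 2.
- Moderate: Incumbent compares 2, 6, 9, 0 and picks E3; Entrant would get -8.
- Aggressive: Incumbent compares -8, 7, 9, -8 and picks E3; Entrant would get -3.
Entrant's induced payoffs are 2, -8, -3, so Entrant commits to Soft. Subgame-perfect outcome: (E4, Soft) with payoffs (5, 2).
For the simultaneous game, intersect best replies.
Incumbent's best replies: Soft→E4; Moderate→E3; Aggressive→E3.
Entrant's best replies: E1→Aggressive; E2→Soft; E3→Soft; E4→Soft.
The unique mutual best reply is (E4, Soft), giving (5, 2).
Sequential outcome (E4, Soft) coincides with the Nash profile (E4, Soft).

yes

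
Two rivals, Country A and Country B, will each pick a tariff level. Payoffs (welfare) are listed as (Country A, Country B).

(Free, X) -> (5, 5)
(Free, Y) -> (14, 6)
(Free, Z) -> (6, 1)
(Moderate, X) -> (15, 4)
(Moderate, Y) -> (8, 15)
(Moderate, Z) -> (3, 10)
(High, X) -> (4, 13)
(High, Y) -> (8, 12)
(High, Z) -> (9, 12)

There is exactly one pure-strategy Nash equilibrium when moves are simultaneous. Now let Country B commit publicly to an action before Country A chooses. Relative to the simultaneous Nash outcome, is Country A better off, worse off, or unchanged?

worse off

Solve by backward induction (Country B leads).
- X: Country A compares 5, 15, 4 and picks Moderate; Country B would get 4.
- Y: Country A compares 14, 8, 8 and picks Free; Country B would get 6.
- Z: Country A compares 6, 3, 9 and picks High; Country B would get 12.
Among 4, 6, 12, the best is 12 at Z. Subgame-perfect outcome: (High, Z) with payoffs (9, 12).
Under simultaneous play:
Country A's best replies: X→Moderate; Y→Free; Z→High.
Country B's best replies: Free→Y; Moderate→Y; High→X.
Only (Free, Y) has each player best-responding; Nash payoffs (14, 6).
Country A earns 9 sequentially versus 14 at the Nash outcome: worse off.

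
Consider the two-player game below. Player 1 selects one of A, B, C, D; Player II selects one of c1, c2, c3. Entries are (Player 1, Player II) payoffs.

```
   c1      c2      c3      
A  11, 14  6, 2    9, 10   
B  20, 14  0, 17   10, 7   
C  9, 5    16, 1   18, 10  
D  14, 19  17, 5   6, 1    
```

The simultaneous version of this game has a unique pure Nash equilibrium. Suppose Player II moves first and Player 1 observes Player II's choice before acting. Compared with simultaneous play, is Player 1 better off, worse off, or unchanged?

Solve by backward induction (Player II leads).
- c1: BR = B, leader payoff 14.
- c2: BR = D, leader payoff 5.
- c3: BR = C, leader payoff 10.
Maximizing over 14, 5, 10, Player II chooses c1. Subgame-perfect outcome: (B, c1) with payoffs (20, 14).
For the simultaneous game, intersect best replies.
Player 1's best replies: c1→B; c2→D; c3→C.
Player II's best replies: A→c1; B→c2; C→c3; D→c1.
The unique mutual best reply is (C, c3), giving (18, 10).
Player 1 earns 20 sequentially versus 18 at the Nash outcome: better off.

better off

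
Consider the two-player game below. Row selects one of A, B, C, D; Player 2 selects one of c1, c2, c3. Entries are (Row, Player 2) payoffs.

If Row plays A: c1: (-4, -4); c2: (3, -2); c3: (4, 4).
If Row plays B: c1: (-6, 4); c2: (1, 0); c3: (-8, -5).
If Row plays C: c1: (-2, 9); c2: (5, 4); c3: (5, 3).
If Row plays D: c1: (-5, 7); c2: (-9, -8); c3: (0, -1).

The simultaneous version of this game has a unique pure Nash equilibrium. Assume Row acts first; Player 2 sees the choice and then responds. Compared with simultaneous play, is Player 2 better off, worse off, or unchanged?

worse off

Player 2 best-responds to each possible Row move:
- A: Player 2 compares -4, -2, 4 and picks c3; Row would get 4.
- B: Player 2 compares 4, 0, -5 and picks c1; Row would get -6.
- C: Player 2 compares 9, 4, 3 and picks c1; Row would get -2.
- D: Player 2 compares 7, -8, -1 and picks c1; Row would get -5.
Among 4, -6, -2, -5, the best is 4 at A. Subgame-perfect outcome: (A, c3) with payoffs (4, 4).
Now find the simultaneous Nash equilibrium.
Row's best replies: c1→C; c2→C; c3→C.
Player 2's best replies: A→c3; B→c1; C→c1; D→c1.
The unique mutual best reply is (C, c1), giving (-2, 9).
Player 2 earns 4 sequentially versus 9 at the Nash outcome: worse off.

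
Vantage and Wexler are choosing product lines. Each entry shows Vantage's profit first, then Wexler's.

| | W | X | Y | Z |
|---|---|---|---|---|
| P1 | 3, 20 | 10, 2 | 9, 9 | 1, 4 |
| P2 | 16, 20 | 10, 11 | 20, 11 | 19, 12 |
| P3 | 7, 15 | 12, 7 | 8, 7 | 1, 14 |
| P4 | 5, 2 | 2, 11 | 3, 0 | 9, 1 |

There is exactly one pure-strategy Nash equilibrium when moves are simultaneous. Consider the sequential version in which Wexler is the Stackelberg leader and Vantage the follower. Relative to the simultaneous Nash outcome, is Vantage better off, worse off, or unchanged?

unchanged

Solve by backward induction (Wexler leads).
- W → Vantage plays P2 (best of 3, 16, 7, 5); Wexler gets 20.
- X → Vantage plays P3 (best of 10, 10, 12, 2); Wexler gets 7.
- Y → Vantage plays P2 (best of 9, 20, 8, 3); Wexler gets 11.
- Z → Vantage plays P2 (best of 1, 19, 1, 9); Wexler gets 12.
Maximizing over 20, 7, 11, 12, Wexler chooses W. Subgame-perfect outcome: (P2, W) with payoffs (16, 20).
Under simultaneous play:
Vantage's best replies: W→P2; X→P3; Y→P2; Z→P2.
Wexler's best replies: P1→W; P2→W; P3→W; P4→X.
The unique mutual best reply is (P2, W), giving (16, 20).
Vantage earns 16 sequentially versus 16 at the Nash outcome: unchanged.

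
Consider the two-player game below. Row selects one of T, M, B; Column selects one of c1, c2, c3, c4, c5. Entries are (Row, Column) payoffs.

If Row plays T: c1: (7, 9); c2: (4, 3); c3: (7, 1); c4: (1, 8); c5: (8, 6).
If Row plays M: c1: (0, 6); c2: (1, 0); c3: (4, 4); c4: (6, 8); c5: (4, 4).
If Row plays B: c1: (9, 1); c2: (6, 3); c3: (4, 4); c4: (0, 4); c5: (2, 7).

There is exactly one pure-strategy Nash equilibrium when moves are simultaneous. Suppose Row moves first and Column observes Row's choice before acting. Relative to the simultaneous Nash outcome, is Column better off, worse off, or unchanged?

better off

Column best-responds to each possible Row move:
- T → Column plays c1 (best of 9, 3, 1, 8, 6); Row gets 7.
- M → Column plays c4 (best of 6, 0, 4, 8, 4); Row gets 6.
- B → Column plays c5 (best of 1, 3, 4, 4, 7); Row gets 2.
Among 7, 6, 2, the best is 7 at T. Subgame-perfect outcome: (T, c1) with payoffs (7, 9).
Now find the simultaneous Nash equilibrium.
Row's best replies: c1→B; c2→B; c3→T; c4→M; c5→T.
Column's best replies: T→c1; M→c4; B→c5.
The unique mutual best reply is (M, c4), giving (6, 8).
Column earns 9 sequentially versus 8 at the Nash outcome: better off.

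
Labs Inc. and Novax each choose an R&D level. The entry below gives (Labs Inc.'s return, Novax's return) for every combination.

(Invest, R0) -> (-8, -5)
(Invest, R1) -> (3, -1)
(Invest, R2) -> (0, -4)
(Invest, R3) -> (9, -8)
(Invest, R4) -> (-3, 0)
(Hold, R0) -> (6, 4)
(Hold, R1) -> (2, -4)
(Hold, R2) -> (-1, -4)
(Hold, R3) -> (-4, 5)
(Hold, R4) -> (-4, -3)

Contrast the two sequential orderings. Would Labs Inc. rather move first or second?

second

If Labs Inc. leads: Novax's best replies are Invest→R4, Hold→R3; Labs Inc.'s induced payoffs -3, -4; outcome (Invest, R4), payoffs (-3, 0).
If Novax leads: Labs Inc.'s best replies are R0→Hold, R1→Invest, R2→Invest, R3→Invest, R4→Invest; Novax's induced payoffs 4, -1, -4, -8, 0; outcome (Hold, R0), payoffs (6, 4).
Labs Inc. gets -3 moving first and 6 moving second, so Labs Inc. prefers to move second.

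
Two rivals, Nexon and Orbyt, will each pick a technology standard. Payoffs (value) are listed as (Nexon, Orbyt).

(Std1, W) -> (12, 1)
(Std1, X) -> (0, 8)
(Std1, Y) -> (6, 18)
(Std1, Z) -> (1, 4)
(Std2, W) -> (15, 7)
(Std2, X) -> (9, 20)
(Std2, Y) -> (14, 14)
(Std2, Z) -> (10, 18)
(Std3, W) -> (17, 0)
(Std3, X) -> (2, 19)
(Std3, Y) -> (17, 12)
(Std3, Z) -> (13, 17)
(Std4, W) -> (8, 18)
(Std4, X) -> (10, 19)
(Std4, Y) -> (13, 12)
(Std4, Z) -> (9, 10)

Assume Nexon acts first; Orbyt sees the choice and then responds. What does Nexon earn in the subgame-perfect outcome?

10

Backward induction with Nexon moving first.
- Std1 → Orbyt plays Y (best of 1, 8, 18, 4); Nexon gets 6.
- Std2 → Orbyt plays X (best of 7, 20, 14, 18); Nexon gets 9.
- Std3 → Orbyt plays X (best of 0, 19, 12, 17); Nexon gets 2.
- Std4 → Orbyt plays X (best of 18, 19, 12, 10); Nexon gets 10.
Nexon's induced payoffs are 6, 9, 2, 10, so Nexon commits to Std4. Subgame-perfect outcome: (Std4, X) with payoffs (10, 19).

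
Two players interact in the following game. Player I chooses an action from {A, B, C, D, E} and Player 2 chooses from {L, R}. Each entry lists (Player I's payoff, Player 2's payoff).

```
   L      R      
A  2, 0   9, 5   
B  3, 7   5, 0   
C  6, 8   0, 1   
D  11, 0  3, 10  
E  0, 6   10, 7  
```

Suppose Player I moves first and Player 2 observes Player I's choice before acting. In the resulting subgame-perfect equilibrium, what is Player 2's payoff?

Work backward from Player 2's decision.
- A: BR = R, leader payoff 9.
- B: BR = L, leader payoff 3.
- C: BR = L, leader payoff 6.
- D: BR = R, leader payoff 3.
- E: BR = R, leader payoff 10.
Player I's induced payoffs are 9, 3, 6, 3, 10, so Player I commits to E. Subgame-perfect outcome: (E, R) with payoffs (10, 7).

7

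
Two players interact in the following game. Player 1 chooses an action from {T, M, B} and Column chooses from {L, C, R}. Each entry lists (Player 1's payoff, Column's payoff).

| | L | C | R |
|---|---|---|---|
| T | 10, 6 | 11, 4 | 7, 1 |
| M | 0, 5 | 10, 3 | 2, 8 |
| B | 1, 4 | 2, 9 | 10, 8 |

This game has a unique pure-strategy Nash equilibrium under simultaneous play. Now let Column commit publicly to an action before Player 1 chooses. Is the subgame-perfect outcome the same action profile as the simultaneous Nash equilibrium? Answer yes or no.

Solve by backward induction (Column leads).
- L: Player 1 compares 10, 0, 1 and picks T; Column would get 6.
- C: Player 1 compares 11, 10, 2 and picks T; Column would get 4.
- R: Player 1 compares 7, 2, 10 and picks B; Column would get 8.
Column's induced payoffs are 6, 4, 8, so Column commits to R. Subgame-perfect outcome: (B, R) with payoffs (10, 8).
Under simultaneous play:
Player 1's best replies: L→T; C→T; R→B.
Column's best replies: T→L; M→R; B→C.
The unique mutual best reply is (T, L), giving (10, 6).
Sequential outcome (B, R) differs from the Nash profile (T, L).

no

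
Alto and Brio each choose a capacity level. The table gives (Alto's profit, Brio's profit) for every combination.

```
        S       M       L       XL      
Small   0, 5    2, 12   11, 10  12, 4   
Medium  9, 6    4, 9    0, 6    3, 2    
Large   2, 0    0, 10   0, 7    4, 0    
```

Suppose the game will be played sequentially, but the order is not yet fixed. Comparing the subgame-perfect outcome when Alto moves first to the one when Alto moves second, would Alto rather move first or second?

If Alto leads: Brio's best replies are Small→M, Medium→M, Large→M; Alto's induced payoffs 2, 4, 0; outcome (Medium, M), payoffs (4, 9).
If Brio leads: Alto's best replies are S→Medium, M→Medium, L→Small, XL→Small; Brio's induced payoffs 6, 9, 10, 4; outcome (Small, L), payoffs (11, 10).
Alto gets 4 moving first and 11 moving second, so Alto prefers to move second.

second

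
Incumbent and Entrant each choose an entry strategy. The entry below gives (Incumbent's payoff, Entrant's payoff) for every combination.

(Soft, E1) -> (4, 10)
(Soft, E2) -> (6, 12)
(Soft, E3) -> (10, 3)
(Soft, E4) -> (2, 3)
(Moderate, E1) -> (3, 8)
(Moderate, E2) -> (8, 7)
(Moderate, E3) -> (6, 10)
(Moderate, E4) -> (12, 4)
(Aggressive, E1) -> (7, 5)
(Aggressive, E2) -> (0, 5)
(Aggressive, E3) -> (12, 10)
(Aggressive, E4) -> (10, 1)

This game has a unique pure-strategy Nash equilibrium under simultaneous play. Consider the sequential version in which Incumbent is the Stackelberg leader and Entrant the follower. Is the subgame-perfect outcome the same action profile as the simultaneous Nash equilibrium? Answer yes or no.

Entrant best-responds to each possible Incumbent move:
- Soft: BR = E2, leader payoff 6.
- Moderate: BR = E3, leader payoff 6.
- Aggressive: BR = E3, leader payoff 12.
Maximizing over 6, 6, 12, Incumbent chooses Aggressive. Subgame-perfect outcome: (Aggressive, E3) with payoffs (12, 10).
For the simultaneous game, intersect best replies.
Incumbent's best replies: E1→Aggressive; E2→Moderate; E3→Aggressive; E4→Moderate.
Entrant's best replies: Soft→E2; Moderate→E3; Aggressive→E3.
Only (Aggressive, E3) has each player best-responding; Nash payoffs (12, 10).
Sequential outcome (Aggressive, E3) coincides with the Nash profile (Aggressive, E3).

yes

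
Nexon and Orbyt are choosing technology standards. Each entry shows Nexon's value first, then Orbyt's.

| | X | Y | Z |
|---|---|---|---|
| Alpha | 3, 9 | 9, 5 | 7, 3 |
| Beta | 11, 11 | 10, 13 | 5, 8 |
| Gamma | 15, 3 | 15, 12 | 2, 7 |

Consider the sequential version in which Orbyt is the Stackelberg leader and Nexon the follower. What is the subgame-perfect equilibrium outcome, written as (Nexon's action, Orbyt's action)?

Nexon best-responds to each possible Orbyt move:
- X: Nexon compares 3, 11, 15 and picks Gamma; Orbyt would get 3.
- Y: Nexon compares 9, 10, 15 and picks Gamma; Orbyt would get 12.
- Z: Nexon compares 7, 5, 2 and picks Alpha; Orbyt would get 3.
Maximizing over 3, 12, 3, Orbyt chooses Y. Subgame-perfect outcome: (Gamma, Y) with payoffs (15, 12).

(Gamma, Y)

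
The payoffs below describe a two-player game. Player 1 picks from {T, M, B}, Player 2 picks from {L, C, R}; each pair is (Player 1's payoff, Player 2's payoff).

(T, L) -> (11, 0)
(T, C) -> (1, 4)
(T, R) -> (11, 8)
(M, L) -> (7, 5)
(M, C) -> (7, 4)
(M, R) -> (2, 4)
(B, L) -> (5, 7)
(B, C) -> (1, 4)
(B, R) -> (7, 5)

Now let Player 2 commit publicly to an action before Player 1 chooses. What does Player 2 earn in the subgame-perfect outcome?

8

Work backward from Player 1's decision.
- L: Player 1 compares 11, 7, 5 and picks T; Player 2 would get 0.
- C: Player 1 compares 1, 7, 1 and picks M; Player 2 would get 4.
- R: Player 1 compares 11, 2, 7 and picks T; Player 2 would get 8.
Among 0, 4, 8, the best is 8 at R. Subgame-perfect outcome: (T, R) with payoffs (11, 8).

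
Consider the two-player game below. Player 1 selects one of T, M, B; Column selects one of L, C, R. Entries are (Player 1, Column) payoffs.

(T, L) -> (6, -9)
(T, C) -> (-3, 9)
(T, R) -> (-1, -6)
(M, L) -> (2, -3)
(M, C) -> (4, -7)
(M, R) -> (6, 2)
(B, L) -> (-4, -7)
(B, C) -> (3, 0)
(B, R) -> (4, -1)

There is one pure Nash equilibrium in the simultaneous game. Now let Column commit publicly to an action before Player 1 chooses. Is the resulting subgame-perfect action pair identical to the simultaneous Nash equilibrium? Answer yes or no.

Solve by backward induction (Column leads).
- L → Player 1 plays T (best of 6, 2, -4); Column gets -9.
- C → Player 1 plays M (best of -3, 4, 3); Column gets -7.
- R → Player 1 plays M (best of -1, 6, 4); Column gets 2.
Maximizing over -9, -7, 2, Column chooses R. Subgame-perfect outcome: (M, R) with payoffs (6, 2).
Now find the simultaneous Nash equilibrium.
Player 1's best replies: L→T; C→M; R→M.
Column's best replies: T→C; M→R; B→C.
Only (M, R) has each player best-responding; Nash payoffs (6, 2).
Sequential outcome (M, R) coincides with the Nash profile (M, R).

yes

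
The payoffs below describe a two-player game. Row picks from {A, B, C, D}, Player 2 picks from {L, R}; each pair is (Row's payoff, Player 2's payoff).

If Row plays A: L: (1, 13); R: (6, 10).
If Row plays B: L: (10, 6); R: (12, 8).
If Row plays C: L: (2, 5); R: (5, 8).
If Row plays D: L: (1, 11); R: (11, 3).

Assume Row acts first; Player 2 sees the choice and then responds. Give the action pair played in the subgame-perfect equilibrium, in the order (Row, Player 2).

Player 2 best-responds to each possible Row move:
- A: Player 2 compares 13, 10 and picks L; Row would get 1.
- B: Player 2 compares 6, 8 and picks R; Row would get 12.
- C: Player 2 compares 5, 8 and picks R; Row would get 5.
- D: Player 2 compares 11, 3 and picks L; Row would get 1.
Row's induced payoffs are 1, 12, 5, 1, so Row commits to B. Subgame-perfect outcome: (B, R) with payoffs (12, 8).

(B, R)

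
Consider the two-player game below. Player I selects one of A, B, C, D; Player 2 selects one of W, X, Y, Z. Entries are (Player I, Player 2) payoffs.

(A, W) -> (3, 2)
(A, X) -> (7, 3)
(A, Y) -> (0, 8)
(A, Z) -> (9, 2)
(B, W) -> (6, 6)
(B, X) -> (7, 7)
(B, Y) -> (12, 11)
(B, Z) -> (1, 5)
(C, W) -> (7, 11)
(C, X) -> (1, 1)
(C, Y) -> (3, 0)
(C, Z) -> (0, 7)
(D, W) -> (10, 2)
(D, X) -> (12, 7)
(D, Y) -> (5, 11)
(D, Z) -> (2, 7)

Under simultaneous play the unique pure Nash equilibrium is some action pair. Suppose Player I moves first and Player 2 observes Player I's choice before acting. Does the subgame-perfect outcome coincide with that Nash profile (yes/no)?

Player 2 best-responds to each possible Player I move:
- A: BR = Y, leader payoff 0.
- B: BR = Y, leader payoff 12.
- C: BR = W, leader payoff 7.
- D: BR = Y, leader payoff 5.
Maximizing over 0, 12, 7, 5, Player I chooses B. Subgame-perfect outcome: (B, Y) with payoffs (12, 11).
Under simultaneous play:
Player I's best replies: W→D; X→D; Y→B; Z→A.
Player 2's best replies: A→Y; B→Y; C→W; D→Y.
The unique mutual best reply is (B, Y), giving (12, 11).
Sequential outcome (B, Y) coincides with the Nash profile (B, Y).

yes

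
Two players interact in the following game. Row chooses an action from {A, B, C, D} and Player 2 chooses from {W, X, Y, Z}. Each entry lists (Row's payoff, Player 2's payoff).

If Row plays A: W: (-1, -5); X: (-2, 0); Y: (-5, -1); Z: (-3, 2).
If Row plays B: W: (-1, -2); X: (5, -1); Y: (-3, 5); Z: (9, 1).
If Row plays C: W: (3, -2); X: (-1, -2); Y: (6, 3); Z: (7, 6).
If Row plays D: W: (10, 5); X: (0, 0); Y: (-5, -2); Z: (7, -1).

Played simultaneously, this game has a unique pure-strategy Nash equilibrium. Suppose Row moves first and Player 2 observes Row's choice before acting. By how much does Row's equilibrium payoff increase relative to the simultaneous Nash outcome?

Backward induction with Row moving first.
- A: Player 2 compares -5, 0, -1, 2 and picks Z; Row would get -3.
- B: Player 2 compares -2, -1, 5, 1 and picks Y; Row would get -3.
- C: Player 2 compares -2, -2, 3, 6 and picks Z; Row would get 7.
- D: Player 2 compares 5, 0, -2, -1 and picks W; Row would get 10.
Row's induced payoffs are -3, -3, 7, 10, so Row commits to D. Subgame-perfect outcome: (D, W) with payoffs (10, 5).
For the simultaneous game, intersect best replies.
Row's best replies: W→D; X→B; Y→C; Z→B.
Player 2's best replies: A→Z; B→Y; C→Z; D→W.
Only (D, W) has each player best-responding; Nash payoffs (10, 5).
Row's commitment gain: 10 − 10 = 0.

0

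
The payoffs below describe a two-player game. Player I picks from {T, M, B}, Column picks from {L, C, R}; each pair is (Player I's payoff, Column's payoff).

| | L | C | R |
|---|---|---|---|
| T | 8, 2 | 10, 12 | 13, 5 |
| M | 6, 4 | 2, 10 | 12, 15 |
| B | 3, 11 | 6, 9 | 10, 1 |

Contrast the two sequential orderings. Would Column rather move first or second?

second

If Player I leads: Column's best replies are T→C, M→R, B→L; Player I's induced payoffs 10, 12, 3; outcome (M, R), payoffs (12, 15).
If Column leads: Player I's best replies are L→T, C→T, R→T; Column's induced payoffs 2, 12, 5; outcome (T, C), payoffs (10, 12).
Column gets 12 moving first and 15 moving second, so Column prefers to move second.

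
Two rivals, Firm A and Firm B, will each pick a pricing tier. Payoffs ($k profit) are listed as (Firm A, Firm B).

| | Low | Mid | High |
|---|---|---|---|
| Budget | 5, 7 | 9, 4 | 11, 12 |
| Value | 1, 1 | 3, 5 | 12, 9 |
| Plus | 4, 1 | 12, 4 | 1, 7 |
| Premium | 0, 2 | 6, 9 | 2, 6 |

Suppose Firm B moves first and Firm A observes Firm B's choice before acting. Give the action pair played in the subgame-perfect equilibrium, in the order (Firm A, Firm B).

(Value, High)

Solve by backward induction (Firm B leads).
- Low → Firm A plays Budget (best of 5, 1, 4, 0); Firm B gets 7.
- Mid → Firm A plays Plus (best of 9, 3, 12, 6); Firm B gets 4.
- High → Firm A plays Value (best of 11, 12, 1, 2); Firm B gets 9.
Maximizing over 7, 4, 9, Firm B chooses High. Subgame-perfect outcome: (Value, High) with payoffs (12, 9).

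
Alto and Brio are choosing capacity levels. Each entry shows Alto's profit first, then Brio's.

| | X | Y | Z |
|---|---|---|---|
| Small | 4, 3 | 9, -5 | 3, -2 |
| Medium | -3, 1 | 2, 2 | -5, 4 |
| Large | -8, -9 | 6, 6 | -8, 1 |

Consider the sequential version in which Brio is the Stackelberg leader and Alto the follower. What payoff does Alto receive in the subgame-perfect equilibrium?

4

Work backward from Alto's decision.
- X → Alto plays Small (best of 4, -3, -8); Brio gets 3.
- Y → Alto plays Small (best of 9, 2, 6); Brio gets -5.
- Z → Alto plays Small (best of 3, -5, -8); Brio gets -2.
Brio's induced payoffs are 3, -5, -2, so Brio commits to X. Subgame-perfect outcome: (Small, X) with payoffs (4, 3).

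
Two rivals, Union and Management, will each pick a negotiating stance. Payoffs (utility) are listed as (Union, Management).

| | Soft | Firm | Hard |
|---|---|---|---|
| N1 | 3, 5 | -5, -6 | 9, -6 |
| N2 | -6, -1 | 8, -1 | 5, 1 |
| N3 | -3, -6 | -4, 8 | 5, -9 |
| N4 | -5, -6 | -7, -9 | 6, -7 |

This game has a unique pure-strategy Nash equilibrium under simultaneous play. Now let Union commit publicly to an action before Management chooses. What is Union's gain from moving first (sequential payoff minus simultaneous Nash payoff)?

Work backward from Management's decision.
- N1: BR = Soft, leader payoff 3.
- N2: BR = Hard, leader payoff 5.
- N3: BR = Firm, leader payoff -4.
- N4: BR = Soft, leader payoff -5.
Union's induced payoffs are 3, 5, -4, -5, so Union commits to N2. Subgame-perfect outcome: (N2, Hard) with payoffs (5, 1).
Now find the simultaneous Nash equilibrium.
Union's best replies: Soft→N1; Firm→N2; Hard→N1.
Management's best replies: N1→Soft; N2→Hard; N3→Firm; N4→Soft.
Only (N1, Soft) has each player best-responding; Nash payoffs (3, 5).
Union's commitment gain: 5 − 3 = 2.

2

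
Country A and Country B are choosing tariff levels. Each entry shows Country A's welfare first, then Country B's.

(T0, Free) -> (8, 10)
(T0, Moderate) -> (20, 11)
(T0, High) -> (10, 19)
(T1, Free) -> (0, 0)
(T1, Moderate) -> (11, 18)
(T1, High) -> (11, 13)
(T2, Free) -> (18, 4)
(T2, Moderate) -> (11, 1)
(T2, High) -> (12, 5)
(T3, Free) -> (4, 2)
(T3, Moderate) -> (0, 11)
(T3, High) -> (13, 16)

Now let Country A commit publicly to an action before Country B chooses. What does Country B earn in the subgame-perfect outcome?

16

Backward induction with Country A moving first.
- T0 → Country B plays High (best of 10, 11, 19); Country A gets 10.
- T1 → Country B plays Moderate (best of 0, 18, 13); Country A gets 11.
- T2 → Country B plays High (best of 4, 1, 5); Country A gets 12.
- T3 → Country B plays High (best of 2, 11, 16); Country A gets 13.
Maximizing over 10, 11, 12, 13, Country A chooses T3. Subgame-perfect outcome: (T3, High) with payoffs (13, 16).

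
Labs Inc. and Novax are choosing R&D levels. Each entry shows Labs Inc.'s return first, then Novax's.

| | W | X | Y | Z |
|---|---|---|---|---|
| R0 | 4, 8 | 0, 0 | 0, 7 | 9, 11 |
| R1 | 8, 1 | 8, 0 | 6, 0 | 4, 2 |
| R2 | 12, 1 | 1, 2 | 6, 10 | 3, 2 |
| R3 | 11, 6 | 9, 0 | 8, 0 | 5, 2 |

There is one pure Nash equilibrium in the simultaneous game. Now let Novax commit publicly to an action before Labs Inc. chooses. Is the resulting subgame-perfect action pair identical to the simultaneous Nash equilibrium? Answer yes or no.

Backward induction with Novax moving first.
- W: Labs Inc. compares 4, 8, 12, 11 and picks R2; Novax would get 1.
- X: Labs Inc. compares 0, 8, 1, 9 and picks R3; Novax would get 0.
- Y: Labs Inc. compares 0, 6, 6, 8 and picks R3; Novax would get 0.
- Z: Labs Inc. compares 9, 4, 3, 5 and picks R0; Novax would get 11.
Novax's induced payoffs are 1, 0, 0, 11, so Novax commits to Z. Subgame-perfect outcome: (R0, Z) with payoffs (9, 11).
Now find the simultaneous Nash equilibrium.
Labs Inc.'s best replies: W→R2; X→R3; Y→R3; Z→R0.
Novax's best replies: R0→Z; R1→Z; R2→Y; R3→W.
Only (R0, Z) has each player best-responding; Nash payoffs (9, 11).
Sequential outcome (R0, Z) coincides with the Nash profile (R0, Z).

yes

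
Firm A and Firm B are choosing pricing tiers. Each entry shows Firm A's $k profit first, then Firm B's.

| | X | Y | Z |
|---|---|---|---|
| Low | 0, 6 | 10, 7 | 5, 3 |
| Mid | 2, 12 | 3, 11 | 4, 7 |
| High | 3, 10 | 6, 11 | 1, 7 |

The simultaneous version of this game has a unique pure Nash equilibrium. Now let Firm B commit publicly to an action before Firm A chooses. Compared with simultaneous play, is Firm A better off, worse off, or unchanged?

Backward induction with Firm B moving first.
- X: BR = High, leader payoff 10.
- Y: BR = Low, leader payoff 7.
- Z: BR = Low, leader payoff 3.
Firm B's induced payoffs are 10, 7, 3, so Firm B commits to X. Subgame-perfect outcome: (High, X) with payoffs (3, 10).
For the simultaneous game, intersect best replies.
Firm A's best replies: X→High; Y→Low; Z→Low.
Firm B's best replies: Low→Y; Mid→X; High→Y.
The unique mutual best reply is (Low, Y), giving (10, 7).
Firm A earns 3 sequentially versus 10 at the Nash outcome: worse off.

worse off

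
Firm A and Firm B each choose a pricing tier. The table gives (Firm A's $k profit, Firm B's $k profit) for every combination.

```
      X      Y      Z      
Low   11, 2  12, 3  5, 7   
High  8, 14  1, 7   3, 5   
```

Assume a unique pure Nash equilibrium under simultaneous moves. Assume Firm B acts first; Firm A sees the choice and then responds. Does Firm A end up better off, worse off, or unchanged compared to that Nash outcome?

Firm A best-responds to each possible Firm B move:
- X → Firm A plays Low (best of 11, 8); Firm B gets 2.
- Y → Firm A plays Low (best of 12, 1); Firm B gets 3.
- Z → Firm A plays Low (best of 5, 3); Firm B gets 7.
Among 2, 3, 7, the best is 7 at Z. Subgame-perfect outcome: (Low, Z) with payoffs (5, 7).
Now find the simultaneous Nash equilibrium.
Firm A's best replies: X→Low; Y→Low; Z→Low.
Firm B's best replies: Low→Z; High→X.
Only (Low, Z) has each player best-responding; Nash payoffs (5, 7).
Firm A earns 5 sequentially versus 5 at the Nash outcome: unchanged.

unchanged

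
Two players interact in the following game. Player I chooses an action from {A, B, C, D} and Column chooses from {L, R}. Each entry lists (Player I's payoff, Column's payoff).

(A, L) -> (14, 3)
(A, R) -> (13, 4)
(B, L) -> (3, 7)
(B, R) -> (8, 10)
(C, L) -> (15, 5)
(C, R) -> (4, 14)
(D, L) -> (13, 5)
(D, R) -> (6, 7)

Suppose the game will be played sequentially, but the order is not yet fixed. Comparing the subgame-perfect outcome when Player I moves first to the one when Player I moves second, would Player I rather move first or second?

second

If Player I leads: Column's best replies are A→R, B→R, C→R, D→R; Player I's induced payoffs 13, 8, 4, 6; outcome (A, R), payoffs (13, 4).
If Column leads: Player I's best replies are L→C, R→A; Column's induced payoffs 5, 4; outcome (C, L), payoffs (15, 5).
Player I gets 13 moving first and 15 moving second, so Player I prefers to move second.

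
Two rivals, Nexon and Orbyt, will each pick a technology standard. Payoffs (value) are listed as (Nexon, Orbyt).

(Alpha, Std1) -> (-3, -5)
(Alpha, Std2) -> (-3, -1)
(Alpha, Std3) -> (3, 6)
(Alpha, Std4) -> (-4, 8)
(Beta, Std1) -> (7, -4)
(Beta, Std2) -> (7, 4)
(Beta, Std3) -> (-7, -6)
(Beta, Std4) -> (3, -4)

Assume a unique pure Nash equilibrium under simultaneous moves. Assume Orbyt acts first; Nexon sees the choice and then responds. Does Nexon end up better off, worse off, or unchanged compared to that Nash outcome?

worse off

Solve by backward induction (Orbyt leads).
- Std1: BR = Beta, leader payoff -4.
- Std2: BR = Beta, leader payoff 4.
- Std3: BR = Alpha, leader payoff 6.
- Std4: BR = Beta, leader payoff -4.
Orbyt's induced payoffs are -4, 4, 6, -4, so Orbyt commits to Std3. Subgame-perfect outcome: (Alpha, Std3) with payoffs (3, 6).
For the simultaneous game, intersect best replies.
Nexon's best replies: Std1→Beta; Std2→Beta; Std3→Alpha; Std4→Beta.
Orbyt's best replies: Alpha→Std4; Beta→Std2.
Only (Beta, Std2) has each player best-responding; Nash payoffs (7, 4).
Nexon earns 3 sequentially versus 7 at the Nash outcome: worse off.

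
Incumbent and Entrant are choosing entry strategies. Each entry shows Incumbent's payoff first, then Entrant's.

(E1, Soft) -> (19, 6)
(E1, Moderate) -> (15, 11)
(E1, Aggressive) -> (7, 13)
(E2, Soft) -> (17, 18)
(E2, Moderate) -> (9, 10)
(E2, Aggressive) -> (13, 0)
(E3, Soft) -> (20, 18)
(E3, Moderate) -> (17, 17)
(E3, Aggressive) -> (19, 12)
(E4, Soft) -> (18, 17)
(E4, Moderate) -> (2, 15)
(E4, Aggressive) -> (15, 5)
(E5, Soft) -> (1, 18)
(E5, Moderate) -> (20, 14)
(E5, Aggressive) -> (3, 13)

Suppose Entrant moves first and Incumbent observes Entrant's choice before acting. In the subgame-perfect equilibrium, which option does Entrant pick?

Work backward from Incumbent's decision.
- Soft: Incumbent compares 19, 17, 20, 18, 1 and picks E3; Entrant would get 18.
- Moderate: Incumbent compares 15, 9, 17, 2, 20 and picks E5; Entrant would get 14.
- Aggressive: Incumbent compares 7, 13, 19, 15, 3 and picks E3; Entrant would get 12.
Among 18, 14, 12, the best is 18 at Soft. Subgame-perfect outcome: (E3, Soft) with payoffs (20, 18).

Soft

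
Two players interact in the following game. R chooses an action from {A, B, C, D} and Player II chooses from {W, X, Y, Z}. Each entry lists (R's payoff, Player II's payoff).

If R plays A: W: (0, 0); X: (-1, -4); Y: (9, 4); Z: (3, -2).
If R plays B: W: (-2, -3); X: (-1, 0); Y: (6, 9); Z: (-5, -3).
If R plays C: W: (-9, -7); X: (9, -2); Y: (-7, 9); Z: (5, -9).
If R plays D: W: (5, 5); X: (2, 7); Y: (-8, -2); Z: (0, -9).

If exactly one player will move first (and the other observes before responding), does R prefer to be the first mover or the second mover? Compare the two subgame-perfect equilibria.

first

If R leads: Player II's best replies are A→Y, B→Y, C→Y, D→X; R's induced payoffs 9, 6, -7, 2; outcome (A, Y), payoffs (9, 4).
If Player II leads: R's best replies are W→D, X→C, Y→A, Z→C; Player II's induced payoffs 5, -2, 4, -9; outcome (D, W), payoffs (5, 5).
R gets 9 moving first and 5 moving second, so R prefers to move first.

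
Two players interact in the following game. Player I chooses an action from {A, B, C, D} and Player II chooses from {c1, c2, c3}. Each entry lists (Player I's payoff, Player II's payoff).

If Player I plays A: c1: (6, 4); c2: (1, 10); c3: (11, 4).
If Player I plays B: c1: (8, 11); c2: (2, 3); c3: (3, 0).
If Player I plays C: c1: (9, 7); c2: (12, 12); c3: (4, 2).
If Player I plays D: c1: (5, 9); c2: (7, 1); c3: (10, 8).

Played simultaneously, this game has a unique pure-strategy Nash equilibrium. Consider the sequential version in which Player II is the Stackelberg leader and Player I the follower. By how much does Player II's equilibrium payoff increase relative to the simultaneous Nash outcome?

0

Work backward from Player I's decision.
- c1 → Player I plays C (best of 6, 8, 9, 5); Player II gets 7.
- c2 → Player I plays C (best of 1, 2, 12, 7); Player II gets 12.
- c3 → Player I plays A (best of 11, 3, 4, 10); Player II gets 4.
Maximizing over 7, 12, 4, Player II chooses c2. Subgame-perfect outcome: (C, c2) with payoffs (12, 12).
For the simultaneous game, intersect best replies.
Player I's best replies: c1→C; c2→C; c3→A.
Player II's best replies: A→c2; B→c1; C→c2; D→c1.
Only (C, c2) has each player best-responding; Nash payoffs (12, 12).
Player II's commitment gain: 12 − 12 = 0.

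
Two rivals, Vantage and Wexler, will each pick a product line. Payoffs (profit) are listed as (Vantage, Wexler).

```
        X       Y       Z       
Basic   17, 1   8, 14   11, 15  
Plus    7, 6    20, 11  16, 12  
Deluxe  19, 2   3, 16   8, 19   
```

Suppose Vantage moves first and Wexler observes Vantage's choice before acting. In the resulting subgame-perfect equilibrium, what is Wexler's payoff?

12

Work backward from Wexler's decision.
- Basic: Wexler compares 1, 14, 15 and picks Z; Vantage would get 11.
- Plus: Wexler compares 6, 11, 12 and picks Z; Vantage would get 16.
- Deluxe: Wexler compares 2, 16, 19 and picks Z; Vantage would get 8.
Maximizing over 11, 16, 8, Vantage chooses Plus. Subgame-perfect outcome: (Plus, Z) with payoffs (16, 12).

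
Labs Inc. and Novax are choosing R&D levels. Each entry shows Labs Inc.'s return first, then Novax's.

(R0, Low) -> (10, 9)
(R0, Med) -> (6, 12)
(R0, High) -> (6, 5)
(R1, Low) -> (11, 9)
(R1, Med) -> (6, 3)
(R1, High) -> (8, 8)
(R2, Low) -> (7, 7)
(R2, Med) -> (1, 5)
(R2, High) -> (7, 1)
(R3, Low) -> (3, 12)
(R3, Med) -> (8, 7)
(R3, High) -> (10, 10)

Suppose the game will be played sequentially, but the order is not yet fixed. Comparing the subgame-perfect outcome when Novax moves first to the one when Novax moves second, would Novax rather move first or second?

If Labs Inc. leads: Novax's best replies are R0→Med, R1→Low, R2→Low, R3→Low; Labs Inc.'s induced payoffs 6, 11, 7, 3; outcome (R1, Low), payoffs (11, 9).
If Novax leads: Labs Inc.'s best replies are Low→R1, Med→R3, High→R3; Novax's induced payoffs 9, 7, 10; outcome (R3, High), payoffs (10, 10).
Novax gets 10 moving first and 9 moving second, so Novax prefers to move first.

first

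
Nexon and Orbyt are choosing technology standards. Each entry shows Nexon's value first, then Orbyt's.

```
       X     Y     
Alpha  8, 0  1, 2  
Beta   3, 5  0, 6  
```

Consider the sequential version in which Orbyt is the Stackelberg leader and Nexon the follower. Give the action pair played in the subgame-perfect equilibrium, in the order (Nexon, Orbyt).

(Alpha, Y)

Nexon best-responds to each possible Orbyt move:
- X: Nexon compares 8, 3 and picks Alpha; Orbyt would get 0.
- Y: Nexon compares 1, 0 and picks Alpha; Orbyt would get 2.
Among 0, 2, the best is 2 at Y. Subgame-perfect outcome: (Alpha, Y) with payoffs (1, 2).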